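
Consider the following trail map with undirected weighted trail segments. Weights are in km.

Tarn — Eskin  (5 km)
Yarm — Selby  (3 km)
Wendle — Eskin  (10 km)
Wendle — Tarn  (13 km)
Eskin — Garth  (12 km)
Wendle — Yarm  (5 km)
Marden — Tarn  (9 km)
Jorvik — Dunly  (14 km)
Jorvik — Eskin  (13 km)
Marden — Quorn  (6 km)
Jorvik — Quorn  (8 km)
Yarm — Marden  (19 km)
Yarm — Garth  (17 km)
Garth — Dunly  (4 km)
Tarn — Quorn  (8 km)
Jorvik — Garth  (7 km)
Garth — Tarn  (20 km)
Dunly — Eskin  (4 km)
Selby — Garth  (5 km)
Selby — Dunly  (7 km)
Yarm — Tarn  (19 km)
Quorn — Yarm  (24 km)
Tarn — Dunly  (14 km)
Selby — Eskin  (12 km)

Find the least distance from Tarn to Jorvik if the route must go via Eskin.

18 km

Shortest Tarn→Eskin: Tarn–Eskin = 5
Shortest Eskin→Jorvik: Eskin–Jorvik = 13
Total via Eskin: 5 + 13 = 18 km.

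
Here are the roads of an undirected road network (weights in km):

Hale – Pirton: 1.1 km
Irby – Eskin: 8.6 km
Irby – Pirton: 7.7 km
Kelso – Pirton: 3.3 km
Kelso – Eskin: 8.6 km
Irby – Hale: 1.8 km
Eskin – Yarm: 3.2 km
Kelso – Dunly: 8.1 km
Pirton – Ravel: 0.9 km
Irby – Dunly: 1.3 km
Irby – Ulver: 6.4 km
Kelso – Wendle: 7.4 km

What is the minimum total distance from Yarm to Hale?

Settle nodes by increasing distance from Yarm:
Yarm: 0
Eskin: 3.2  (via Yarm)
Kelso: 11.8  (via Eskin)
Irby: 11.8  (via Eskin)
Dunly: 13.1  (via Irby)
Hale: 13.6  (via Irby)
Shortest route: Yarm → Eskin → Irby → Hale = 13.6 km.

13.6 km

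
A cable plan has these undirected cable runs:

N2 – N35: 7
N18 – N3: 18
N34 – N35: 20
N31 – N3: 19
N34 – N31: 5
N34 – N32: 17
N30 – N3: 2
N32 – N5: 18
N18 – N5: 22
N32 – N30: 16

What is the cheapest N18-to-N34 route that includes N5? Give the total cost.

Best N18 to N5: N18–N5 costing 22
Best N5 to N34: N5–N32–N34 costing 35
Total via N5: 22 + 35 = 57.

57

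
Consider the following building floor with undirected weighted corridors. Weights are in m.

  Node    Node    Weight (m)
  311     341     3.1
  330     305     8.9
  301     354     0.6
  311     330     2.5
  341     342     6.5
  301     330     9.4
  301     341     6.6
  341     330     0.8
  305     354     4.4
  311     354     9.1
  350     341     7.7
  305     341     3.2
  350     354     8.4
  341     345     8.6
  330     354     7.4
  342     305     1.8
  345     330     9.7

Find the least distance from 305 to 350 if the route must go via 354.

12.8 m

Best 305 to 354: 305 → 354 costing 4.4
Best 354 to 350: 354 → 350 costing 8.4
Total via 354: 4.4 + 8.4 = 12.8 m.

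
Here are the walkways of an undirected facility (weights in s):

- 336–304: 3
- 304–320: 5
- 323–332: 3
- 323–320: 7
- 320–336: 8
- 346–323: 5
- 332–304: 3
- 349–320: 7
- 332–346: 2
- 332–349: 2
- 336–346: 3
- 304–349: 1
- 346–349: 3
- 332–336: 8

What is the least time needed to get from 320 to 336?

Compare a few routes:
320 - 336: 8 = 8
320 - 349 - 304 - 336: 7+1+3 = 11
The minimum is 8 s via 320 - 336.

8 s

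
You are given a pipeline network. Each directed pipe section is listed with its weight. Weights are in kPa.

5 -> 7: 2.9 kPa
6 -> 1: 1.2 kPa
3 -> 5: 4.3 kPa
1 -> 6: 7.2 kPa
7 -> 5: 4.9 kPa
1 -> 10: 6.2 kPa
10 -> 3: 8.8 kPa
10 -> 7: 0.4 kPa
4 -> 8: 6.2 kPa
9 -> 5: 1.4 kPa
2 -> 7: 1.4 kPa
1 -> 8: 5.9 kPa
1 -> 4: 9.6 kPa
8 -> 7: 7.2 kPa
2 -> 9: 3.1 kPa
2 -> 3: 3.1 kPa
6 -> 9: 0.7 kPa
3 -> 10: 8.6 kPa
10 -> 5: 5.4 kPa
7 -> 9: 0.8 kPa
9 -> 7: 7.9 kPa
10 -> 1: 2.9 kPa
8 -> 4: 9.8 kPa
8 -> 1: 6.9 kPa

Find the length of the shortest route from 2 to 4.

Compare a few routes:
2 - 3 - 10 - 1 - 4: 3.1+8.6+2.9+9.6 = 24.2
2 - 3 - 10 - 1 - 8 - 4: 3.1+8.6+2.9+5.9+9.8 = 30.3
The minimum is 24.2 kPa via 2 - 3 - 10 - 1 - 4.

24.2 kPa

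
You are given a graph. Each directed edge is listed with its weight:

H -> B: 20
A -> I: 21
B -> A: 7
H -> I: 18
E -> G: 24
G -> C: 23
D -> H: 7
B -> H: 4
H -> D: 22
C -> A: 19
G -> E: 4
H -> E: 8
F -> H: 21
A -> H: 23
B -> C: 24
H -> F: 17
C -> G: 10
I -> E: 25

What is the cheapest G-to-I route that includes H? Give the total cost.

Shortest G→H: G → C → A → H = 65
Shortest H→I: H → I = 18
Total via H: 65 + 18 = 83.

83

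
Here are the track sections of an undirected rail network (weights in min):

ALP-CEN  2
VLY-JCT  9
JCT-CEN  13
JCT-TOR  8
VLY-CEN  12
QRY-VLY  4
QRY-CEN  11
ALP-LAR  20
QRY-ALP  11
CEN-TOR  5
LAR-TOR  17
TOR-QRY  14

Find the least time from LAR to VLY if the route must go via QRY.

Best LAR to QRY: LAR–TOR–QRY costing 31
Best QRY to VLY: QRY–VLY costing 4
Total via QRY: 31 + 4 = 35 min.

35 min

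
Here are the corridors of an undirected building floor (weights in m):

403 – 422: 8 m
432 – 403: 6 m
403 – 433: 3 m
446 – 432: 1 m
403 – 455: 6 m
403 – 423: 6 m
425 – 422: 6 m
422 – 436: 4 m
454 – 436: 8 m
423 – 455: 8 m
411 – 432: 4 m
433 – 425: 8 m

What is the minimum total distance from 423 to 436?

18 m

Shortest distances from 423:
423: 0
403: 6  (via 423)
455: 8  (via 423)
433: 9  (via 403)
432: 12  (via 403)
446: 13  (via 432)
422: 14  (via 403)
411: 16  (via 432)
425: 17  (via 433)
436: 18  (via 422)
Shortest route: 423–403–422–436 = 18 m.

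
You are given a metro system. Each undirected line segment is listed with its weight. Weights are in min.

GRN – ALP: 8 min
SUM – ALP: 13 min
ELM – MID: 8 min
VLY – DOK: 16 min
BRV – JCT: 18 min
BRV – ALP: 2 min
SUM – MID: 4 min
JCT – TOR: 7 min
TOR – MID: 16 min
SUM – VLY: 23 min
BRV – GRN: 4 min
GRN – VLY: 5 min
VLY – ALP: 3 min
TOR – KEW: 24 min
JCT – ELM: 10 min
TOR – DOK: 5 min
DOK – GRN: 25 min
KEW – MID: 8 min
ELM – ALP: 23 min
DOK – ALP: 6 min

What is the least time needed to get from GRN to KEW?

Compare a few routes:
GRN → VLY → ALP → SUM → MID → KEW: 5+3+13+4+8 = 33
GRN → BRV → ALP → SUM → MID → KEW: 4+2+13+4+8 = 31
Cheapest is GRN → BRV → ALP → SUM → MID → KEW at 31 min.

31 min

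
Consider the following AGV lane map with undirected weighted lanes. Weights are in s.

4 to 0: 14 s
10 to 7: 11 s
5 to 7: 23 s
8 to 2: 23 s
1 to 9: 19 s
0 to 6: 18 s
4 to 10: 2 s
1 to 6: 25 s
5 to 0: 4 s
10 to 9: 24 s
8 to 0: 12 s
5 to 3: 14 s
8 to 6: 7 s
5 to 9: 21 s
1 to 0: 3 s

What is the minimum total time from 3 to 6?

36 s

Candidate routes:
3–5–0–8–6: 14+4+12+7 = 37
3–5–0–6: 14+4+18 = 36
3–5–0–1–6: 14+4+3+25 = 46
The minimum is 36 s via 3–5–0–6.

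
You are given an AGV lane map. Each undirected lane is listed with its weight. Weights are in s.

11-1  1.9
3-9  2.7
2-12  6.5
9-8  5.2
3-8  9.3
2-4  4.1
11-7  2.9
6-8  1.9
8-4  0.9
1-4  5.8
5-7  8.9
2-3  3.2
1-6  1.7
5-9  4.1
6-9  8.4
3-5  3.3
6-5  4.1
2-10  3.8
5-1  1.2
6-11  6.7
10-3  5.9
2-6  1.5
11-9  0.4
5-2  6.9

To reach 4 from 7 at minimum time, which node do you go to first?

Enumerating some paths:
7–11–1–6–8–4: 2.9+1.9+1.7+1.9+0.9 = 9.3
7–11–1–4: 2.9+1.9+5.8 = 10.6
7–11–9–8–4: 2.9+0.4+5.2+0.9 = 9.4
The minimum is 9.3 s via 7–11–1–6–8–4.
So from 7 the first move is to 11.

11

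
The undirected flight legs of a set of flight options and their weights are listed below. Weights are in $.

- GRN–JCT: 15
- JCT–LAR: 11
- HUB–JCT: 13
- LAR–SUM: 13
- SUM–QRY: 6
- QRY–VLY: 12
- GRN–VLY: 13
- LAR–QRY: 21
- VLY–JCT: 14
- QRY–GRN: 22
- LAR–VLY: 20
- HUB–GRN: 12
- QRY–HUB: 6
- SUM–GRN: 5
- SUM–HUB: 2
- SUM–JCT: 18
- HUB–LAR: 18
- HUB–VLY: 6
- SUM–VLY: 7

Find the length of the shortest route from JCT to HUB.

$13

Shortest distances from JCT:
JCT: 0
LAR: 11  (via JCT)
HUB: 13  (via JCT)
Shortest route: JCT–HUB = $13.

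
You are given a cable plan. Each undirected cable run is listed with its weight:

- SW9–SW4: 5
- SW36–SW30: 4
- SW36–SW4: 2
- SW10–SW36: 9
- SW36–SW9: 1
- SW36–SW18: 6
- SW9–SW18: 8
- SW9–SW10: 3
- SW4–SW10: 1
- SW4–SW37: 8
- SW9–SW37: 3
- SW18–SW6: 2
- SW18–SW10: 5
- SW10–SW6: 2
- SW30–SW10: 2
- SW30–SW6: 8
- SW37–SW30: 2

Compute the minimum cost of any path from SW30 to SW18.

Candidate routes:
SW30 - SW6 - SW18: 8+2 = 10
SW30 - SW36 - SW18: 4+6 = 10
SW30 - SW10 - SW6 - SW18: 2+2+2 = 6
SW30 - SW10 - SW18: 2+5 = 7
The minimum is 6 via SW30 - SW10 - SW6 - SW18.

6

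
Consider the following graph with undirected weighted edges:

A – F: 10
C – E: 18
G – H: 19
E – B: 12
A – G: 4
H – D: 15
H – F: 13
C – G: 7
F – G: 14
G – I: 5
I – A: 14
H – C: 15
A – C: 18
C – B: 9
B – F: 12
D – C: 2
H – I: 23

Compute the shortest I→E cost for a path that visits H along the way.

56

Shortest I→H: I–H = 23
Best H to E: H–C–E costing 33
Total via H: 23 + 33 = 56.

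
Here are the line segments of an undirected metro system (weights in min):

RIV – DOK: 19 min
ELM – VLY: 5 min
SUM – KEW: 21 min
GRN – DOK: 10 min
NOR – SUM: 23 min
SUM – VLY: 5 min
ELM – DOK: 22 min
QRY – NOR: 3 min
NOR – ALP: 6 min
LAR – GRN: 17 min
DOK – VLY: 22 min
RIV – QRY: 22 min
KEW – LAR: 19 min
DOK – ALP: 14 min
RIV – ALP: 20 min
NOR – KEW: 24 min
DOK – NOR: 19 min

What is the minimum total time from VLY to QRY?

Enumerating some paths:
VLY - SUM - NOR - QRY: 5+23+3 = 31
VLY - DOK - ALP - NOR - QRY: 22+14+6+3 = 45
VLY - DOK - NOR - QRY: 22+19+3 = 44
The minimum is 31 min via VLY - SUM - NOR - QRY.

31 min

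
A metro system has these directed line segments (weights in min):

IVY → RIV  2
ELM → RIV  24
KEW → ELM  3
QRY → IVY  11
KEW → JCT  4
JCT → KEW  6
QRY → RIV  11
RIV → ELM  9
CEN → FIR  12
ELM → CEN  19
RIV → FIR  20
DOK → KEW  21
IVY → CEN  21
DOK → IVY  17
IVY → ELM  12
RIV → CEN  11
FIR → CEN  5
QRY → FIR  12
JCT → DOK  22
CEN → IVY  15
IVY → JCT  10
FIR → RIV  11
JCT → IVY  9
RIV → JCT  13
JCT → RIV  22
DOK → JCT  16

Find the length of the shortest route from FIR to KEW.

30 min

Compare a few routes:
FIR - CEN - IVY - RIV - JCT - KEW: 5+15+2+13+6 = 41
FIR - RIV - CEN - IVY - JCT - KEW: 11+11+15+10+6 = 53
FIR - CEN - IVY - JCT - KEW: 5+15+10+6 = 36
FIR - RIV - JCT - KEW: 11+13+6 = 30
Cheapest is FIR - RIV - JCT - KEW at 30 min.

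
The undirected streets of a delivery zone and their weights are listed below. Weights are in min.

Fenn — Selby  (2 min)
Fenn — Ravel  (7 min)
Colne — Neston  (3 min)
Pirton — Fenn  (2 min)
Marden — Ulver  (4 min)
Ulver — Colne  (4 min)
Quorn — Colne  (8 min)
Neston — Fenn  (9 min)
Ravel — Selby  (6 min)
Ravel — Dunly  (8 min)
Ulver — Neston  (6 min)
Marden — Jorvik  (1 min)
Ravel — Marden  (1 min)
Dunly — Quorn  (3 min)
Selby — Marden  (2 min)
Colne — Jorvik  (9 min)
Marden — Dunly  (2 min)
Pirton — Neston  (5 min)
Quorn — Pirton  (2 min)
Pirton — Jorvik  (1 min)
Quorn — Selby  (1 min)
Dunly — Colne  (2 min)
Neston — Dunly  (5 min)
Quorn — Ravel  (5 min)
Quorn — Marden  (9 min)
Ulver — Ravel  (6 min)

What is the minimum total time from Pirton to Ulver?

6 min

Running Dijkstra from Pirton:
Pirton: 0
Jorvik: 1  (via Pirton)
Fenn: 2  (via Pirton)
Quorn: 2  (via Pirton)
Marden: 2  (via Jorvik)
Selby: 3  (via Quorn)
Ravel: 3  (via Marden)
Dunly: 4  (via Marden)
Neston: 5  (via Pirton)
Ulver: 6  (via Marden)
Shortest route: Pirton–Jorvik–Marden–Ulver = 6 min.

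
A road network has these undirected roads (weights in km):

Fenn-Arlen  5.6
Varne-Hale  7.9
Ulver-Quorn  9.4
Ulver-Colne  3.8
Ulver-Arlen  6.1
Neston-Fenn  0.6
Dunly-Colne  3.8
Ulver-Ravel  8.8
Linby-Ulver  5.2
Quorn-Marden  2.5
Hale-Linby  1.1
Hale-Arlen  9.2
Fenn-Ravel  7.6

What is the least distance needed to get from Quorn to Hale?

Compare a few routes:
Quorn → Ulver → Linby → Hale: 9.4+5.2+1.1 = 15.7
Quorn → Ulver → Arlen → Hale: 9.4+6.1+9.2 = 24.7
The minimum is 15.7 km via Quorn → Ulver → Linby → Hale.

15.7 km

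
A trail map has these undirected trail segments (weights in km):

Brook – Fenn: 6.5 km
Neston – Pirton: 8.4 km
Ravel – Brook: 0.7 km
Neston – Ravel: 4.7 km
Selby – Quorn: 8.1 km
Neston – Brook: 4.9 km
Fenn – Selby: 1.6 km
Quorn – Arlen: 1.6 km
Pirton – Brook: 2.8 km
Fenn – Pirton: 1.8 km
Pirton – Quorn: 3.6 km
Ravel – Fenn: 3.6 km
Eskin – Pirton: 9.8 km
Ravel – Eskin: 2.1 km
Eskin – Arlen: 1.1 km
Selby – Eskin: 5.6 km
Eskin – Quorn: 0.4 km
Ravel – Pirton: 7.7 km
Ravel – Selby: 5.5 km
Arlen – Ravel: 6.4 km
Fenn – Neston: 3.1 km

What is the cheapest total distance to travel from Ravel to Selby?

Shortest distances from Ravel:
Ravel: 0
Brook: 0.7  (via Ravel)
Eskin: 2.1  (via Ravel)
Quorn: 2.5  (via Eskin)
Arlen: 3.2  (via Eskin)
Pirton: 3.5  (via Brook)
Fenn: 3.6  (via Ravel)
Neston: 4.7  (via Ravel)
Selby: 5.2  (via Fenn)
Shortest route: Ravel–Fenn–Selby = 5.2 km.

5.2 km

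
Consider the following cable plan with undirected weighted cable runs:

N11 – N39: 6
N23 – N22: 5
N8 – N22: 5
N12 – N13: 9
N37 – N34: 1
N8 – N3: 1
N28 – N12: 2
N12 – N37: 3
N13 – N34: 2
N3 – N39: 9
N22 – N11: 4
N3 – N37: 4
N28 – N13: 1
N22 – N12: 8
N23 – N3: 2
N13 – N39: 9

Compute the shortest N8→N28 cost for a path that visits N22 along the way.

15

Best N8 to N22: N8–N22 costing 5
Best N22 to N28: N22–N12–N28 costing 10
Total via N22: 5 + 10 = 15.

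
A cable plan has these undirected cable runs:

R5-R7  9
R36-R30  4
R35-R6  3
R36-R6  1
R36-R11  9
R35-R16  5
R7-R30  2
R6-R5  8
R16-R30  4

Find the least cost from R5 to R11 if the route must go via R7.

Shortest R5→R7: R5–R7 = 9
Shortest R7→R11: R7–R30–R36–R11 = 15
Total via R7: 9 + 15 = 24.

24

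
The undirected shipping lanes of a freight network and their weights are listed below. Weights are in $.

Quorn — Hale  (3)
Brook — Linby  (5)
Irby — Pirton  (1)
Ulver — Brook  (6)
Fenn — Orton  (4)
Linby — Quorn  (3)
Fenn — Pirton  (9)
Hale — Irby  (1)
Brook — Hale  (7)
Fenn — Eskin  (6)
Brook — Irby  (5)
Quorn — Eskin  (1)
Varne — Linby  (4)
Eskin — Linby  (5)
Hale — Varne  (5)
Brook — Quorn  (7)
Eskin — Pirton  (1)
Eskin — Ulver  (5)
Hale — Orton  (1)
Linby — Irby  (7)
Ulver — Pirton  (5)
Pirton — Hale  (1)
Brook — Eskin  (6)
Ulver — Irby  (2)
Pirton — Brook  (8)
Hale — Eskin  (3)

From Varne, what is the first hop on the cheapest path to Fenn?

Hale

Compare a few routes:
Varne - Linby - Quorn - Eskin - Fenn: 4+3+1+6 = 14
Varne - Hale - Orton - Fenn: 5+1+4 = 10
Varne - Hale - Irby - Pirton - Eskin - Fenn: 5+1+1+1+6 = 14
Varne - Hale - Pirton - Eskin - Fenn: 5+1+1+6 = 13
The minimum is $10 via Varne - Hale - Orton - Fenn.
So from Varne the first move is to Hale.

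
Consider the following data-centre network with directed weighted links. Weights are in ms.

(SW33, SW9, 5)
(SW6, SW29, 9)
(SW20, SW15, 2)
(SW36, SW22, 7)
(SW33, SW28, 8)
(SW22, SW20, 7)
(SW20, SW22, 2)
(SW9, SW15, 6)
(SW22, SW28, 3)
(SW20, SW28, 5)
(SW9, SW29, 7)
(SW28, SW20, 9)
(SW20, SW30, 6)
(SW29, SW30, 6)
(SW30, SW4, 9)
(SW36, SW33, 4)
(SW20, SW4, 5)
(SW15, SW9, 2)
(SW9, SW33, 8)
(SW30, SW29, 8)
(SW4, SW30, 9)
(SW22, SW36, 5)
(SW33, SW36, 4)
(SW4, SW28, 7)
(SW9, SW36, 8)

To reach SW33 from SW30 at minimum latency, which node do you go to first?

SW4

Candidate routes:
SW30 - SW4 - SW28 - SW20 - SW22 - SW36 - SW33: 9+7+9+2+5+4 = 36
SW30 - SW4 - SW28 - SW20 - SW15 - SW9 - SW36 - SW33: 9+7+9+2+2+8+4 = 41
SW30 - SW4 - SW28 - SW20 - SW15 - SW9 - SW33: 9+7+9+2+2+8 = 37
The minimum is 36 ms via SW30 - SW4 - SW28 - SW20 - SW22 - SW36 - SW33.
So from SW30 the first move is to SW4.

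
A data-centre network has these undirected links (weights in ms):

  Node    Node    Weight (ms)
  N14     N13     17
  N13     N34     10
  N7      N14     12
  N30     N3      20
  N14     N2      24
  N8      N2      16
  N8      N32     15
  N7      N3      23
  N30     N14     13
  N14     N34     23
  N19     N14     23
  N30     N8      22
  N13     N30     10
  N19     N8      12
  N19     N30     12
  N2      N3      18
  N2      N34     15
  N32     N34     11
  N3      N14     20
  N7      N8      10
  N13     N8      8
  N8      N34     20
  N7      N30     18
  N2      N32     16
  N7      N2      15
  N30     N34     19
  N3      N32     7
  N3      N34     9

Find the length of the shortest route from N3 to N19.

32 ms

Candidate routes:
N3 → N30 → N19: 20+12 = 32
N3 → N32 → N8 → N19: 7+15+12 = 34
The minimum is 32 ms via N3 → N30 → N19.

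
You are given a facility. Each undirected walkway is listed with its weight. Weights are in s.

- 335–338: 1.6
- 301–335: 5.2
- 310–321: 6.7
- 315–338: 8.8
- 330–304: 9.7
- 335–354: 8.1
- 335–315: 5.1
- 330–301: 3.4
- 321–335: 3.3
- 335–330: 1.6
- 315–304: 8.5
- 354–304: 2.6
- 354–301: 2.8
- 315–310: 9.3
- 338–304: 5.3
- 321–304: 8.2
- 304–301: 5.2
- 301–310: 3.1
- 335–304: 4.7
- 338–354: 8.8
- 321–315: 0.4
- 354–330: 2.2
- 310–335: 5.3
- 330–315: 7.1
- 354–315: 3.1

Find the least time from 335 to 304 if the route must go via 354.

6.4 s

Best 335 to 354: 335–330–354 costing 3.8
Best 354 to 304: 354–304 costing 2.6
Total via 354: 3.8 + 2.6 = 6.4 s.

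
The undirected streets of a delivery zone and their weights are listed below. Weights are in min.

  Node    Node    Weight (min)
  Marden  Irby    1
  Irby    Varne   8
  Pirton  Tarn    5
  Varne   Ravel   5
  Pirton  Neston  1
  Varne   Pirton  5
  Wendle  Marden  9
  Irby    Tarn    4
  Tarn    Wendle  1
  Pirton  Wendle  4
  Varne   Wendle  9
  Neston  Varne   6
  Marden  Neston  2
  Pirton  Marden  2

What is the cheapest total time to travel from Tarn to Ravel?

Shortest distances from Tarn:
Tarn: 0
Wendle: 1  (via Tarn)
Irby: 4  (via Tarn)
Pirton: 5  (via Tarn)
Marden: 5  (via Irby)
Neston: 6  (via Pirton)
Varne: 10  (via Wendle)
Ravel: 15  (via Varne)
Shortest route: Tarn → Wendle → Varne → Ravel = 15 min.

15 min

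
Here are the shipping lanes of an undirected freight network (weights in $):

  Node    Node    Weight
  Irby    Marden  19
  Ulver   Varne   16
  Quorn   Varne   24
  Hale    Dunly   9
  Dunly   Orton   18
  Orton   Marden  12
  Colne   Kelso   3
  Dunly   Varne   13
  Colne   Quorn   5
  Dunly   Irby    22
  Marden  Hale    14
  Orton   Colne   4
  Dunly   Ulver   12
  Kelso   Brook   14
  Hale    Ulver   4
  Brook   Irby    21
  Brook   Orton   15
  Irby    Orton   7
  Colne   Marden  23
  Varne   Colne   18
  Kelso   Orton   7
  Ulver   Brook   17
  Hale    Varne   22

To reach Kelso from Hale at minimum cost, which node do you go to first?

Marden

Enumerating some paths:
Hale–Marden–Orton–Kelso: 14+12+7 = 33
Hale–Dunly–Orton–Colne–Kelso: 9+18+4+3 = 34
The minimum is $33 via Hale–Marden–Orton–Kelso.
So from Hale the first move is to Marden.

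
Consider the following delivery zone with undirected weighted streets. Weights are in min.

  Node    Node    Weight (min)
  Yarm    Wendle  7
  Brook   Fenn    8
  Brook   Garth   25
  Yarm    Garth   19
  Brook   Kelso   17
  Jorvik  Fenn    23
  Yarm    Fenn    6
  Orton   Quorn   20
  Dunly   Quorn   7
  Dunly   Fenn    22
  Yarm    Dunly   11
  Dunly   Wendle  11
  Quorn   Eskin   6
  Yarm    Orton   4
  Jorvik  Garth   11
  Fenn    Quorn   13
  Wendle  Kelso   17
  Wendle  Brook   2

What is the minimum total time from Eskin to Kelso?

41 min

Settle nodes by increasing distance from Eskin:
Eskin: 0
Quorn: 6  (via Eskin)
Dunly: 13  (via Quorn)
Fenn: 19  (via Quorn)
Yarm: 24  (via Dunly)
Wendle: 24  (via Dunly)
Brook: 26  (via Wendle)
Orton: 26  (via Quorn)
Kelso: 41  (via Wendle)
Shortest route: Eskin–Quorn–Dunly–Wendle–Kelso = 41 min.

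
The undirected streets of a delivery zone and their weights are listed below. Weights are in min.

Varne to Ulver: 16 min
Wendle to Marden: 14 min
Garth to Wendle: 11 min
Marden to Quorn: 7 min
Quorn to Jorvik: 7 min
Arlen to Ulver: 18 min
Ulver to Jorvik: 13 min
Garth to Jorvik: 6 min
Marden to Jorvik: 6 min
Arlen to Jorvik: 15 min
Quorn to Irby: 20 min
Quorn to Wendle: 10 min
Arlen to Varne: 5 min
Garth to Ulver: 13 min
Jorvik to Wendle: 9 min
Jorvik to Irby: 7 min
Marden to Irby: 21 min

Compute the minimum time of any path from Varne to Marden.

Compare a few routes:
Varne → Ulver → Jorvik → Marden: 16+13+6 = 35
Varne → Arlen → Jorvik → Quorn → Marden: 5+15+7+7 = 34
Varne → Arlen → Jorvik → Marden: 5+15+6 = 26
The minimum is 26 min via Varne → Arlen → Jorvik → Marden.

26 min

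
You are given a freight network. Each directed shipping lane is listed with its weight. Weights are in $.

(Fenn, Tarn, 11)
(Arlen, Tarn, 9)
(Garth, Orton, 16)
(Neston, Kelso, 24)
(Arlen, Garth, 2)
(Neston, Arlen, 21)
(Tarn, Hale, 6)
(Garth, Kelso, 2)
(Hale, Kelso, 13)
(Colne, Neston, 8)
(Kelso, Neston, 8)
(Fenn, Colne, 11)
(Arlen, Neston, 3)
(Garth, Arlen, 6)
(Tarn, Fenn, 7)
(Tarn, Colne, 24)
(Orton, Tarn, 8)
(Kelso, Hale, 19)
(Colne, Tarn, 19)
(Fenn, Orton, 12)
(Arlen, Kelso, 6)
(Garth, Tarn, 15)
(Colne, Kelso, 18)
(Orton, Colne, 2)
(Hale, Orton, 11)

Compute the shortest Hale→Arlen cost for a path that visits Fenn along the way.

Shortest Hale→Fenn: Hale → Orton → Tarn → Fenn = 26
Shortest Fenn→Arlen: Fenn → Colne → Neston → Arlen = 40
Total via Fenn: 26 + 40 = $66.

$66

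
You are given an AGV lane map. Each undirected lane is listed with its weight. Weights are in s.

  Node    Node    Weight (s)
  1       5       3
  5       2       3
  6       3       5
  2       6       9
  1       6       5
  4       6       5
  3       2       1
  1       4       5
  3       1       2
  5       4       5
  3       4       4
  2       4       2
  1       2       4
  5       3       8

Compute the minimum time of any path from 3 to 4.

3 s

Shortest distances from 3:
3: 0
2: 1  (via 3)
1: 2  (via 3)
4: 3  (via 2)
Shortest route: 3 → 2 → 4 = 3 s.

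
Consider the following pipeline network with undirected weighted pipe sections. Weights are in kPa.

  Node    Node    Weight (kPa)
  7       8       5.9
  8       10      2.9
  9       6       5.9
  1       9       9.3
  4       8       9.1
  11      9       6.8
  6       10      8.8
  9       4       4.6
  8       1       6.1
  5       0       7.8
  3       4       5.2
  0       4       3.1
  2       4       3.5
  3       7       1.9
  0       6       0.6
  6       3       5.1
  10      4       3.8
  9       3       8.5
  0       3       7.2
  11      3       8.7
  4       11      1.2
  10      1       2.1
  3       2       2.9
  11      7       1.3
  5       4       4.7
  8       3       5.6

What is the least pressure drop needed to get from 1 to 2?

9.4 kPa

Shortest distances from 1:
1: 0
10: 2.1  (via 1)
8: 5  (via 10)
4: 5.9  (via 10)
11: 7.1  (via 4)
7: 8.4  (via 11)
0: 9  (via 4)
9: 9.3  (via 1)
2: 9.4  (via 4)
Shortest route: 1 → 10 → 4 → 2 = 9.4 kPa.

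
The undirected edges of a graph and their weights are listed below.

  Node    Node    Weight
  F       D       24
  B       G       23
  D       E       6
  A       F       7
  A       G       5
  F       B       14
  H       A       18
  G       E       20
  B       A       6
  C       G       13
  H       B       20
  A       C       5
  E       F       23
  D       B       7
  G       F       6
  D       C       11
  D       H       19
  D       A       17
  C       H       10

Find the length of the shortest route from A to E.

19

Enumerating some paths:
A → B → D → E: 6+7+6 = 19
A → D → E: 17+6 = 23
A → G → E: 5+20 = 25
A → C → D → E: 5+11+6 = 22
The minimum is 19 via A → B → D → E.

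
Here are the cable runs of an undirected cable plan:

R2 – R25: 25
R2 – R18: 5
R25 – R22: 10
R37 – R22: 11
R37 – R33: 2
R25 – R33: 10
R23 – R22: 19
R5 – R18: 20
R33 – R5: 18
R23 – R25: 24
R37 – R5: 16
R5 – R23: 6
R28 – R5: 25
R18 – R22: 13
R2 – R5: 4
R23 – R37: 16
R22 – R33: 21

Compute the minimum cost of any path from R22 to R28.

Settle nodes by increasing distance from R22:
R22: 0
R25: 10  (via R22)
R37: 11  (via R22)
R33: 13  (via R37)
R18: 13  (via R22)
R2: 18  (via R18)
R23: 19  (via R22)
R5: 22  (via R2)
R28: 47  (via R5)
Shortest route: R22–R18–R2–R5–R28 = 47.

47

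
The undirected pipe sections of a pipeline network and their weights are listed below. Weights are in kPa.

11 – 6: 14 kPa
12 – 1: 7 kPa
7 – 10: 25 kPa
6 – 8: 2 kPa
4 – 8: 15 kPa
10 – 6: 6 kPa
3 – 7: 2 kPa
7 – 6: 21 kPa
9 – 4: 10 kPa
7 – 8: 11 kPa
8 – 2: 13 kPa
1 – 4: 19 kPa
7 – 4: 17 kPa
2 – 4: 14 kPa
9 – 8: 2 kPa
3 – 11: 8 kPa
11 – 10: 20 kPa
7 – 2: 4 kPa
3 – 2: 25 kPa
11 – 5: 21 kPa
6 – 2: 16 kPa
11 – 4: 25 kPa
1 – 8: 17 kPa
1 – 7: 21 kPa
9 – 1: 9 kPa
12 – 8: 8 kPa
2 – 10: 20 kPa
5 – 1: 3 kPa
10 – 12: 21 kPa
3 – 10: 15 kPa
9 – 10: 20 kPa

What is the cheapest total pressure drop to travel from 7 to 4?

17 kPa

Compare a few routes:
7–4: 17 = 17
7–2–4: 4+14 = 18
The minimum is 17 kPa via 7–4.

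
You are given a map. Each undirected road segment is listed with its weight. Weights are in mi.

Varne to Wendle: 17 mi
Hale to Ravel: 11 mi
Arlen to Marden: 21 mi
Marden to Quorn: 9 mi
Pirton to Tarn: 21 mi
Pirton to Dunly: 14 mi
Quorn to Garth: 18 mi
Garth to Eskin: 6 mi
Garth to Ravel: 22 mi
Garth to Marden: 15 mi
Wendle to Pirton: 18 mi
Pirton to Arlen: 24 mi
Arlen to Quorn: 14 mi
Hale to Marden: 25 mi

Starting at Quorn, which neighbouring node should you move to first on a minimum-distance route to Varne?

Compare a few routes:
Quorn → Garth → Ravel → Hale → Marden → Arlen → Pirton → Wendle → Varne: 18+22+11+25+21+24+18+17 = 156
Quorn → Arlen → Pirton → Wendle → Varne: 14+24+18+17 = 73
Quorn → Garth → Marden → Arlen → Pirton → Wendle → Varne: 18+15+21+24+18+17 = 113
Quorn → Marden → Arlen → Pirton → Wendle → Varne: 9+21+24+18+17 = 89
Cheapest is Quorn → Arlen → Pirton → Wendle → Varne at 73 mi.
So from Quorn the first move is to Arlen.

Arlen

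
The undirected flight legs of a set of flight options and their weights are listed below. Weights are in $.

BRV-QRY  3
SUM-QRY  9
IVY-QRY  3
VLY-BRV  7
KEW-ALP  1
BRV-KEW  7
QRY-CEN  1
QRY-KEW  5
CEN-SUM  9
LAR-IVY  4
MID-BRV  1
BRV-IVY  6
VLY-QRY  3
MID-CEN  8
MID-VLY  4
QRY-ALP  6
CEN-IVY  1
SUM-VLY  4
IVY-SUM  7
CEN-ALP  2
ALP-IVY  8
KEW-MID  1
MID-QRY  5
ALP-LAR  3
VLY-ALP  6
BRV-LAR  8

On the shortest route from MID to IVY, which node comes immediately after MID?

Candidate routes:
MID - BRV - QRY - CEN - IVY: 1+3+1+1 = 6
MID - BRV - IVY: 1+6 = 7
MID - KEW - ALP - CEN - IVY: 1+1+2+1 = 5
Cheapest is MID - KEW - ALP - CEN - IVY at $5.
So from MID the first move is to KEW.

KEW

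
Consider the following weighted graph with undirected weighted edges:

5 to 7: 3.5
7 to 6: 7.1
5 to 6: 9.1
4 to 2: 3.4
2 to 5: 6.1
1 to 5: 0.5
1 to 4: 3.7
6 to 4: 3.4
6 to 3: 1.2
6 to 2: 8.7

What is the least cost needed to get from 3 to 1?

8.3

Candidate routes:
3 - 6 - 5 - 1: 1.2+9.1+0.5 = 10.8
3 - 6 - 4 - 1: 1.2+3.4+3.7 = 8.3
3 - 6 - 7 - 5 - 1: 1.2+7.1+3.5+0.5 = 12.3
The minimum is 8.3 via 3 - 6 - 4 - 1.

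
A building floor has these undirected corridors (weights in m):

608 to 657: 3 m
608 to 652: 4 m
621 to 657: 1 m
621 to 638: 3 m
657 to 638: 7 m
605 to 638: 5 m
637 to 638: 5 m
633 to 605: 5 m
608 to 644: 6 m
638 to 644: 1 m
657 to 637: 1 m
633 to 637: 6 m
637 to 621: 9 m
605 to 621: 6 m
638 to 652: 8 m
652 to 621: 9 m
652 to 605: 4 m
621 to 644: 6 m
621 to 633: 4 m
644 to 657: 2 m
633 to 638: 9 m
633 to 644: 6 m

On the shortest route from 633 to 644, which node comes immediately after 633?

644

Candidate routes:
633 → 621 → 657 → 644: 4+1+2 = 7
633 → 644: 6 = 6
Cheapest is 633 → 644 at 6 m.
So from 633 the first move is to 644.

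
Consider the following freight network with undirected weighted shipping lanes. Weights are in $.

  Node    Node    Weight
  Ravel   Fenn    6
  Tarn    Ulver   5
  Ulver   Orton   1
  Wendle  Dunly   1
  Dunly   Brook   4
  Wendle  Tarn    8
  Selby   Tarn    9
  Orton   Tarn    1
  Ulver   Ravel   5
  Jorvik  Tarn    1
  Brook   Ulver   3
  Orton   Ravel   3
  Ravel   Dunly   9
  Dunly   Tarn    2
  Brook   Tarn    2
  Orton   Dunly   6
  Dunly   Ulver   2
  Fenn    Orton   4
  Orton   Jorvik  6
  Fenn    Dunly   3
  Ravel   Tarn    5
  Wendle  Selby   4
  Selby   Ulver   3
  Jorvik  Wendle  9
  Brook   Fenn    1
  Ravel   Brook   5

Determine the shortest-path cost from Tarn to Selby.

Shortest distances from Tarn:
Tarn: 0
Jorvik: 1  (via Tarn)
Orton: 1  (via Tarn)
Brook: 2  (via Tarn)
Ulver: 2  (via Orton)
Dunly: 2  (via Tarn)
Fenn: 3  (via Brook)
Wendle: 3  (via Dunly)
Ravel: 4  (via Orton)
Selby: 5  (via Ulver)
Shortest route: Tarn → Orton → Ulver → Selby = $5.

$5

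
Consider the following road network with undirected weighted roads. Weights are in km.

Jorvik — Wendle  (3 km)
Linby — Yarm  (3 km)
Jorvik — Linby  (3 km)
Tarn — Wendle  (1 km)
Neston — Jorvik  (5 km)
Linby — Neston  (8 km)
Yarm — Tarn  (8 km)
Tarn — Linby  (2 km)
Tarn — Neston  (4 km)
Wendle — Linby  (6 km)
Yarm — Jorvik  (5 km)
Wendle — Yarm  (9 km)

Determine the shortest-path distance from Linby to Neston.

6 km

Settle nodes by increasing distance from Linby:
Linby: 0
Tarn: 2  (via Linby)
Yarm: 3  (via Linby)
Jorvik: 3  (via Linby)
Wendle: 3  (via Tarn)
Neston: 6  (via Tarn)
Shortest route: Linby–Tarn–Neston = 6 km.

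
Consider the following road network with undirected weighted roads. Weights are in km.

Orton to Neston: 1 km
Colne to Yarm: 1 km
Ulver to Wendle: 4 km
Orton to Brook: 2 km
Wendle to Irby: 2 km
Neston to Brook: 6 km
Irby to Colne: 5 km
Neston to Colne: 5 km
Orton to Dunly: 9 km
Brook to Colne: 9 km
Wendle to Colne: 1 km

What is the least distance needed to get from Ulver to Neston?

Enumerating some paths:
Ulver - Wendle - Colne - Brook - Orton - Neston: 4+1+9+2+1 = 17
Ulver - Wendle - Colne - Brook - Neston: 4+1+9+6 = 20
Ulver - Wendle - Colne - Neston: 4+1+5 = 10
Ulver - Wendle - Irby - Colne - Neston: 4+2+5+5 = 16
Cheapest is Ulver - Wendle - Colne - Neston at 10 km.

10 km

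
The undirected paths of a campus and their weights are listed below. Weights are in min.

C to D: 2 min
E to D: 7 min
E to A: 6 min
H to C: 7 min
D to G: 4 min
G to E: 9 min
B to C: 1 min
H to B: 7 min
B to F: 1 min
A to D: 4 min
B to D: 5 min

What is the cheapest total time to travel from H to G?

13 min

Settle nodes by increasing distance from H:
H: 0
B: 7  (via H)
C: 7  (via H)
F: 8  (via B)
D: 9  (via C)
A: 13  (via D)
G: 13  (via D)
Shortest route: H → C → D → G = 13 min.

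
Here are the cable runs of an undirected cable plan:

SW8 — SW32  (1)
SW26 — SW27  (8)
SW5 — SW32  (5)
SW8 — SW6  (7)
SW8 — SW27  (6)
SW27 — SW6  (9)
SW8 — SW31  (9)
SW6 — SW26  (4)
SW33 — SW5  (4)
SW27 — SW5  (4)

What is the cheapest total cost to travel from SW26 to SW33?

Compare a few routes:
SW26 - SW27 - SW5 - SW33: 8+4+4 = 16
SW26 - SW6 - SW27 - SW5 - SW33: 4+9+4+4 = 21
SW26 - SW6 - SW8 - SW32 - SW5 - SW33: 4+7+1+5+4 = 21
Cheapest is SW26 - SW27 - SW5 - SW33 at 16.

16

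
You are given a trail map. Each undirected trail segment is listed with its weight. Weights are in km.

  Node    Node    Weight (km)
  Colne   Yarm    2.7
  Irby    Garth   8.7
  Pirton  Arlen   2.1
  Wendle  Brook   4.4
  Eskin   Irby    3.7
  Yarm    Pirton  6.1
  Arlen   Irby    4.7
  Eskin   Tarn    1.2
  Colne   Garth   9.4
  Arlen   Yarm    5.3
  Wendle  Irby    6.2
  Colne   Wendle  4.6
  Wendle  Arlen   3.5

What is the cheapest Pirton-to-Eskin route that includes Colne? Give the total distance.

23.3 km

Shortest Pirton→Colne: Pirton–Yarm–Colne = 8.8
Shortest Colne→Eskin: Colne–Wendle–Irby–Eskin = 14.5
Total via Colne: 8.8 + 14.5 = 23.3 km.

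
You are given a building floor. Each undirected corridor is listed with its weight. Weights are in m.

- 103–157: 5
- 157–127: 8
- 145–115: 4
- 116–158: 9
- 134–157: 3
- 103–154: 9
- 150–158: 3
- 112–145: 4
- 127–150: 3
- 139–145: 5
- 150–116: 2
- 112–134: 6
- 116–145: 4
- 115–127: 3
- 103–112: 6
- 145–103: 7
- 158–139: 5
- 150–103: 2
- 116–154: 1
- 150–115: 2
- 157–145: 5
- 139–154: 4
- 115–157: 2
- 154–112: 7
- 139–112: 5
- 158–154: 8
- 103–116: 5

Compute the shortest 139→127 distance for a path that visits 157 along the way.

15 m

Best 139 to 157: 139 → 145 → 157 costing 10
Best 157 to 127: 157 → 115 → 127 costing 5
Total via 157: 10 + 5 = 15 m.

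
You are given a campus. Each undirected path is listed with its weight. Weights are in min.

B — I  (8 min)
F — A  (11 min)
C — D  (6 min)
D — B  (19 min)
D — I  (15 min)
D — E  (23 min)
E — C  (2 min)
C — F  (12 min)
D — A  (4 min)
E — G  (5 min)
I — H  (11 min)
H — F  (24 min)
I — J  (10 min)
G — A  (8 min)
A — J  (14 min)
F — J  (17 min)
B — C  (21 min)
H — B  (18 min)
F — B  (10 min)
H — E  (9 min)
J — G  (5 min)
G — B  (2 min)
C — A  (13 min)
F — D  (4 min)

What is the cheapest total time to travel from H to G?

14 min

Shortest distances from H:
H: 0
E: 9  (via H)
C: 11  (via E)
I: 11  (via H)
G: 14  (via E)
Shortest route: H → E → G = 14 min.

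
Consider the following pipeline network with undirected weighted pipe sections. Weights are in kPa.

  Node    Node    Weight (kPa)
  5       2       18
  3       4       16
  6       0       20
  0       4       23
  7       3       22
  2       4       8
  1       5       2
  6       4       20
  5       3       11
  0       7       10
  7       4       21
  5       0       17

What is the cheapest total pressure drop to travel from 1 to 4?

Enumerating some paths:
1 - 5 - 3 - 4: 2+11+16 = 29
1 - 5 - 0 - 7 - 4: 2+17+10+21 = 50
1 - 5 - 0 - 4: 2+17+23 = 42
1 - 5 - 2 - 4: 2+18+8 = 28
The minimum is 28 kPa via 1 - 5 - 2 - 4.

28 kPa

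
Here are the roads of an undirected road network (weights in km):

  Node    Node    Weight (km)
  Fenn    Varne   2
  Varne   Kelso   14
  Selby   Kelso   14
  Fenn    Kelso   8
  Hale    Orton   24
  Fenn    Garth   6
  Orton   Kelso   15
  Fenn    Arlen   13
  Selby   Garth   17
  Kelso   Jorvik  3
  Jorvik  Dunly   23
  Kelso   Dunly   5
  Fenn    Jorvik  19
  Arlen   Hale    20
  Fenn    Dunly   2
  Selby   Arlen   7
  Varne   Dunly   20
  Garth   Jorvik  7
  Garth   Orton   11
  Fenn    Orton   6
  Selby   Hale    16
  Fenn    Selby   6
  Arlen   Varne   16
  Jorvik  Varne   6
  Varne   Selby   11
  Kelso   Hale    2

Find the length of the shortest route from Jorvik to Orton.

Shortest distances from Jorvik:
Jorvik: 0
Kelso: 3  (via Jorvik)
Hale: 5  (via Kelso)
Varne: 6  (via Jorvik)
Garth: 7  (via Jorvik)
Fenn: 8  (via Varne)
Dunly: 8  (via Kelso)
Orton: 14  (via Fenn)
Shortest route: Jorvik → Varne → Fenn → Orton = 14 km.

14 km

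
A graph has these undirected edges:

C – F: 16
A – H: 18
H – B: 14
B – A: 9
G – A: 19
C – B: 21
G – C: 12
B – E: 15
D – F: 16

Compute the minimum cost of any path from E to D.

Running Dijkstra from E:
E: 0
B: 15  (via E)
A: 24  (via B)
H: 29  (via B)
C: 36  (via B)
G: 43  (via A)
F: 52  (via C)
D: 68  (via F)
Shortest route: E → B → C → F → D = 68.

68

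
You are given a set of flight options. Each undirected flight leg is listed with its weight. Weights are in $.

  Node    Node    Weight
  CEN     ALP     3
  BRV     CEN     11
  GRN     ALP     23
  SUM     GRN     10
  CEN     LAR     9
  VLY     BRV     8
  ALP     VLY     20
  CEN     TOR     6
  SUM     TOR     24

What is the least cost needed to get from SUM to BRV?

Enumerating some paths:
SUM–GRN–ALP–VLY–BRV: 10+23+20+8 = 61
SUM–GRN–ALP–CEN–BRV: 10+23+3+11 = 47
SUM–TOR–CEN–BRV: 24+6+11 = 41
The minimum is $41 via SUM–TOR–CEN–BRV.

$41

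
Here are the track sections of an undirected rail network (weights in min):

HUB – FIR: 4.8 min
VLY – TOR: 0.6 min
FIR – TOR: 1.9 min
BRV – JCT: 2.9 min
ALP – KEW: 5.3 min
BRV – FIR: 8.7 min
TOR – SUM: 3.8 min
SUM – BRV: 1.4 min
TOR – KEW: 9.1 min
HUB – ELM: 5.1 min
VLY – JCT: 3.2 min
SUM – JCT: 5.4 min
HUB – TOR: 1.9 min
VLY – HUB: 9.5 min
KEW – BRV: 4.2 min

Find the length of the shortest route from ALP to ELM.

Settle nodes by increasing distance from ALP:
ALP: 0
KEW: 5.3  (via ALP)
BRV: 9.5  (via KEW)
SUM: 10.9  (via BRV)
JCT: 12.4  (via BRV)
TOR: 14.4  (via KEW)
VLY: 15  (via TOR)
HUB: 16.3  (via TOR)
FIR: 16.3  (via TOR)
ELM: 21.4  (via HUB)
Shortest route: ALP–KEW–TOR–HUB–ELM = 21.4 min.

21.4 min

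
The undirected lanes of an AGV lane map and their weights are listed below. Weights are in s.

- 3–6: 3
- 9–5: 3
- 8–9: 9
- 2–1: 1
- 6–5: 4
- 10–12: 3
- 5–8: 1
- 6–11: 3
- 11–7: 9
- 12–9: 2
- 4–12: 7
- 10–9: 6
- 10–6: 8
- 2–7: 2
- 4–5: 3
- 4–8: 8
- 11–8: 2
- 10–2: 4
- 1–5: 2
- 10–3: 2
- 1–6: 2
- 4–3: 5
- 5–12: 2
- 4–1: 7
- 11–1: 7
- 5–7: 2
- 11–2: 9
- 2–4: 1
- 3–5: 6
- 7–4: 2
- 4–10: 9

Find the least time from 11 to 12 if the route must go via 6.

Best 11 to 6: 11–6 costing 3
Shortest 6→12: 6–5–12 = 6
Total via 6: 3 + 6 = 9 s.

9 s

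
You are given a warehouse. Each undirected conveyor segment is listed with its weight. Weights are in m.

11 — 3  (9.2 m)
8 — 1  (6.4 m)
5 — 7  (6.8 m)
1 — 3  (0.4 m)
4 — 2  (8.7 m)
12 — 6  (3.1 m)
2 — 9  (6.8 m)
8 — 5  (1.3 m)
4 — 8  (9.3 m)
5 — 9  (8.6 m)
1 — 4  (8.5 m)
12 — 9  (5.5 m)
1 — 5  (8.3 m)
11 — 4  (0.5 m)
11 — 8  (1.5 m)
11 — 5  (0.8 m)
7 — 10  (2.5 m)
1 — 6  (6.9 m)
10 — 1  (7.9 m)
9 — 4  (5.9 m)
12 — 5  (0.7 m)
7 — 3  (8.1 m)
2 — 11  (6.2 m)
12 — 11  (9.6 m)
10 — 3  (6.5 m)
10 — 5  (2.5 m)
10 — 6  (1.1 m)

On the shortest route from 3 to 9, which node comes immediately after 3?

Candidate routes:
3–1–8–11–4–9: 0.4+6.4+1.5+0.5+5.9 = 14.7
3–1–5–12–9: 0.4+8.3+0.7+5.5 = 14.9
3–1–4–9: 0.4+8.5+5.9 = 14.8
3–1–8–5–12–9: 0.4+6.4+1.3+0.7+5.5 = 14.3
Cheapest is 3–1–8–5–12–9 at 14.3 m.
So from 3 the first move is to 1.

1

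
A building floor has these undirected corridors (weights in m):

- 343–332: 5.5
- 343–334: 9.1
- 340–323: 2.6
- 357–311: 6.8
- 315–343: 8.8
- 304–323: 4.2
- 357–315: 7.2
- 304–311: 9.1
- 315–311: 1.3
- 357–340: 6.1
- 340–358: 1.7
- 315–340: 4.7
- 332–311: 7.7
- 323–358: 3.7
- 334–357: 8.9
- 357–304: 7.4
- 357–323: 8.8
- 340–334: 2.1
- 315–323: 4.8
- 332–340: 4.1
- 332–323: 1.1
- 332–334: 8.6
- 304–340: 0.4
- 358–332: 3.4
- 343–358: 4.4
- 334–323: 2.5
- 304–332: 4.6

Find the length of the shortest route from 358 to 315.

6.4 m

Settle nodes by increasing distance from 358:
358: 0
340: 1.7  (via 358)
304: 2.1  (via 340)
332: 3.4  (via 358)
323: 3.7  (via 358)
334: 3.8  (via 340)
343: 4.4  (via 358)
315: 6.4  (via 340)
Shortest route: 358–340–315 = 6.4 m.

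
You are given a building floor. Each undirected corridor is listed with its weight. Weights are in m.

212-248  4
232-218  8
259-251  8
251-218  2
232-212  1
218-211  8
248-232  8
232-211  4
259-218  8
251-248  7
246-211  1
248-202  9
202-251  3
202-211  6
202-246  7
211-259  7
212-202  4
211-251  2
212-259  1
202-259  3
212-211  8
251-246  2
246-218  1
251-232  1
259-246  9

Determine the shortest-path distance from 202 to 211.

Settle nodes by increasing distance from 202:
202: 0
251: 3  (via 202)
259: 3  (via 202)
232: 4  (via 251)
212: 4  (via 202)
218: 5  (via 251)
211: 5  (via 251)
Shortest route: 202 → 251 → 211 = 5 m.

5 m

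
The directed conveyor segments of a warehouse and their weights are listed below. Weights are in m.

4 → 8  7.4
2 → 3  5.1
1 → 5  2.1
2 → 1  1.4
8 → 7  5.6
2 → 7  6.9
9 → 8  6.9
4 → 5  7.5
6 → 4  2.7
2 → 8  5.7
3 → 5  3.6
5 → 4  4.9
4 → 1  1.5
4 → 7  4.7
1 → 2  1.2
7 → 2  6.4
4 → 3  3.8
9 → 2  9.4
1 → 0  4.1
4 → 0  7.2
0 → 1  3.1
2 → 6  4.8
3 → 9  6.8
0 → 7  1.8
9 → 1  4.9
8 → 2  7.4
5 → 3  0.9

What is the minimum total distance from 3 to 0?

Running Dijkstra from 3:
3: 0
5: 3.6  (via 3)
9: 6.8  (via 3)
4: 8.5  (via 5)
1: 10  (via 4)
2: 11.2  (via 1)
7: 13.2  (via 4)
8: 13.7  (via 9)
0: 14.1  (via 1)
Shortest route: 3–5–4–1–0 = 14.1 m.

14.1 m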